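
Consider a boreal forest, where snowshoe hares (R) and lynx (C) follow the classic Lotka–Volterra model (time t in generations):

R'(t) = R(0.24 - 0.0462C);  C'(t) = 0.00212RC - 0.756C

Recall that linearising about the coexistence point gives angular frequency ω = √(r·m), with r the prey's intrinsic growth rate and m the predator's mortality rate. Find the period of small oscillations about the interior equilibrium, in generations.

T ≈ 14.8 generations

Here r = 0.24 and m = 0.756, so r·m = 0.181.
ω = √0.181 = 0.426 per generation, hence T = 2π/ω ≈ 14.8 generations.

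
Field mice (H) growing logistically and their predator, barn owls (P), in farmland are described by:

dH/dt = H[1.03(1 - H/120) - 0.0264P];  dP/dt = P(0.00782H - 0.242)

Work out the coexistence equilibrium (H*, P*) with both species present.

From dP/dt = 0 with P > 0: 0.00782H* = 0.242, so H* = 30.9.
Substitute into dH/dt = 0: 1.03(1 - 30.9/120) = 0.0264P*.
The bracket is 0.742, giving P* = 0.764/0.0264 = 29.

H* ≈ 30.9, P* ≈ 29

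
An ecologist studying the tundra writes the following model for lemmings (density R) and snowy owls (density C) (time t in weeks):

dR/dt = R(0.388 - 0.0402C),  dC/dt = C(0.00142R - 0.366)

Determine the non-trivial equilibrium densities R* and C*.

R* ≈ 258, C* ≈ 9.65

Set dC/dt = 0 with C > 0: 0.00142R - 0.366 = 0, so R* = 0.366/0.00142 = 258.
Set dR/dt = 0 with R > 0: 0.388 - 0.0402C = 0, so C* = 0.388/0.0402 = 9.65.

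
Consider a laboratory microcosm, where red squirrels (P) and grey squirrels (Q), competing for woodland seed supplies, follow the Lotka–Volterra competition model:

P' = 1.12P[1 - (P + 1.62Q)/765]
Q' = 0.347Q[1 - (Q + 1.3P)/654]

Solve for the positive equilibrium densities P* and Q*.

Setting both brackets to zero gives the nullclines P + 1.62Q = 765 and 1.3P + Q = 654.
Substituting Q = 654 - 1.3P into the first: P(1 - 1.62·1.3) = 765 - 1.62·654.
So P* = -294/-1.11 = 266, and then Q* = 654 - 1.3·266 = 308.

P* ≈ 266, Q* ≈ 308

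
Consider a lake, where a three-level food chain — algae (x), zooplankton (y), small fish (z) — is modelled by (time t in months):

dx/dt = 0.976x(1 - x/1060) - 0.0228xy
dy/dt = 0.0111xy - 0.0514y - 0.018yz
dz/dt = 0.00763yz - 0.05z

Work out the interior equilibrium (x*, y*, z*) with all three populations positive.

x* ≈ 898, y* ≈ 6.55, z* ≈ 551

From dz/dt = 0: 0.00763y* = 0.05, so y* = 6.55.
From dx/dt = 0: 0.976(1 - x*/1060) = 0.0228·6.55, giving x* = 1060·(1 - 0.153) = 898.
From dy/dt = 0: 0.0111·898 - 0.0514 = 0.018z*, so z* = 9.91/0.018 = 551.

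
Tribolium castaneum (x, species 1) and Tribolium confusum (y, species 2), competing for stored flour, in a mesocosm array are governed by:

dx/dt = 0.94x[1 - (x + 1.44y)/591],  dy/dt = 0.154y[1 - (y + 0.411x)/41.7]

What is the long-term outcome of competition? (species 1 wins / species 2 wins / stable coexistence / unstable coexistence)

Compare the nullcline intercepts: K1/α12 = 591/1.44 = 410 > K2 = 41.7; K2/α21 = 41.7/0.411 = 101 < K1 = 591.
Since the inequalities point opposite ways, species 1 can invade but species 2 cannot.

species 1 excludes species 2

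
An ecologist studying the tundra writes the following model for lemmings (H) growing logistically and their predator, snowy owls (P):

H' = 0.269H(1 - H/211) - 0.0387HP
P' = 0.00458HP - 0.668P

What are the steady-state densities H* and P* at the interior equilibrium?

From dP/dt = 0 with P > 0: 0.00458H* = 0.668, so H* = 146.
Substitute into dH/dt = 0: 0.269(1 - 146/211) = 0.0387P*.
The bracket is 0.309, giving P* = 0.0831/0.0387 = 2.15.

H* ≈ 146, P* ≈ 2.15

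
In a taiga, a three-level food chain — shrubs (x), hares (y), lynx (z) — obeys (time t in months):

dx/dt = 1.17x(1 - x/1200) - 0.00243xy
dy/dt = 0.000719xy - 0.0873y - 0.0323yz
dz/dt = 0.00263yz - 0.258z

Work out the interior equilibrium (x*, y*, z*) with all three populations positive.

From dz/dt = 0: 0.00263y* = 0.258, so y* = 98.1.
From dx/dt = 0: 1.17(1 - x*/1200) = 0.00243·98.1, giving x* = 1200·(1 - 0.204) = 956.
From dy/dt = 0: 0.000719·956 - 0.0873 = 0.0323z*, so z* = 0.6/0.0323 = 18.6.

x* ≈ 956, y* ≈ 98.1, z* ≈ 18.6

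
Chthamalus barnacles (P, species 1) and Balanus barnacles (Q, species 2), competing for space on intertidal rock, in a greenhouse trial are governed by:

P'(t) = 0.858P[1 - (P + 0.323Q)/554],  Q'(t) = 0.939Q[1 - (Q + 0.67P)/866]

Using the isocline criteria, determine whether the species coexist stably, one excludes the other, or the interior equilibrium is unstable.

Compare the nullcline intercepts: K1/α12 = 554/0.323 = 1720 > K2 = 866; K2/α21 = 866/0.67 = 1290 > K1 = 554.
Since both inequalities hold, each species can invade when rare, so the interior equilibrium is stable.

stable coexistence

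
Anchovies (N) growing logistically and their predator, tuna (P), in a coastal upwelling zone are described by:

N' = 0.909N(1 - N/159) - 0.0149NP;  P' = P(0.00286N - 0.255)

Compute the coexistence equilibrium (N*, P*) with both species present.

N* ≈ 89.2, P* ≈ 26.8

From dP/dt = 0 with P > 0: 0.00286N* = 0.255, so N* = 89.2.
Substitute into dN/dt = 0: 0.909(1 - 89.2/159) = 0.0149P*.
The bracket is 0.439, giving P* = 0.399/0.0149 = 26.8.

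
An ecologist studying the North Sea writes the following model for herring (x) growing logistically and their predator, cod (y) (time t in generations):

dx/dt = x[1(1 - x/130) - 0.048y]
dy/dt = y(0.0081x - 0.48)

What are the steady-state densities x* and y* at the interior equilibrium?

x* ≈ 59.3, y* ≈ 11.3

From dy/dt = 0 with y > 0: 0.0081x* = 0.48, so x* = 59.3.
Substitute into dx/dt = 0: 1(1 - 59.3/130) = 0.048y*.
The bracket is 0.544, giving y* = 0.544/0.048 = 11.3.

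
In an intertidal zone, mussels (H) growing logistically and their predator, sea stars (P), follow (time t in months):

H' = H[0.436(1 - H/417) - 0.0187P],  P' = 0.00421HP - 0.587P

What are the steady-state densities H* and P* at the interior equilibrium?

H* ≈ 139, P* ≈ 15.5

From dP/dt = 0 with P > 0: 0.00421H* = 0.587, so H* = 139.
Substitute into dH/dt = 0: 0.436(1 - 139/417) = 0.0187P*.
The bracket is 0.666, giving P* = 0.29/0.0187 = 15.5.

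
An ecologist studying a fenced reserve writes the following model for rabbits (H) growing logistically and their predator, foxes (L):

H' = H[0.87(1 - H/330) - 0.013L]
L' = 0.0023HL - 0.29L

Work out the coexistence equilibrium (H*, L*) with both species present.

From dL/dt = 0 with L > 0: 0.0023H* = 0.29, so H* = 126.
Substitute into dH/dt = 0: 0.87(1 - 126/330) = 0.013L*.
The bracket is 0.618, giving L* = 0.538/0.013 = 41.4.

H* ≈ 126, L* ≈ 41.4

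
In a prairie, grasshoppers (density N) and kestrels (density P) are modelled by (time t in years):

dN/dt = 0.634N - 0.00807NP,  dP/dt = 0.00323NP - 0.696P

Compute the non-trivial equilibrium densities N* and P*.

N* ≈ 215, P* ≈ 78.6

Set dP/dt = 0 with P > 0: 0.00323N - 0.696 = 0, so N* = 0.696/0.00323 = 215.
Set dN/dt = 0 with N > 0: 0.634 - 0.00807P = 0, so P* = 0.634/0.00807 = 78.6.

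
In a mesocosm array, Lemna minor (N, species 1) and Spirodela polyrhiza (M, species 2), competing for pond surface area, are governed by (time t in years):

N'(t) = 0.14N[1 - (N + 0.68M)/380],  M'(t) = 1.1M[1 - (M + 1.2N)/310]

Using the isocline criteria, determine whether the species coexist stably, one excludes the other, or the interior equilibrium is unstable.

Compare the nullcline intercepts: K1/α12 = 380/0.68 = 559 > K2 = 310; K2/α21 = 310/1.2 = 258 < K1 = 380.
Since the inequalities point opposite ways, species 1 can invade but species 2 cannot.

species 1 excludes species 2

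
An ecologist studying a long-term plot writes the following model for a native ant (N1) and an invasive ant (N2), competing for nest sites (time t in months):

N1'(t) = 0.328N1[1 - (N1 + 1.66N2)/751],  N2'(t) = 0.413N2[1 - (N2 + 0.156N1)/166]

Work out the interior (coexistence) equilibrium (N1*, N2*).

Setting both brackets to zero gives the nullclines N1 + 1.66N2 = 751 and 0.156N1 + N2 = 166.
Substituting N2 = 166 - 0.156N1 into the first: N1(1 - 1.66·0.156) = 751 - 1.66·166.
So N1* = 475/0.741 = 642, and then N2* = 166 - 0.156·642 = 65.9.

N1* ≈ 642, N2* ≈ 65.9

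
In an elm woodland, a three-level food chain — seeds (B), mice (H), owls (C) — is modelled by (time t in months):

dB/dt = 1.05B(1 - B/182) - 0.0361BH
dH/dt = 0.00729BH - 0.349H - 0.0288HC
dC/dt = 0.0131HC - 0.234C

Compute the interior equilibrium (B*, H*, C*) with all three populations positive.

From dC/dt = 0: 0.0131H* = 0.234, so H* = 17.9.
From dB/dt = 0: 1.05(1 - B*/182) = 0.0361·17.9, giving B* = 182·(1 - 0.614) = 70.2.
From dH/dt = 0: 0.00729·70.2 - 0.349 = 0.0288C*, so C* = 0.163/0.0288 = 5.66.

B* ≈ 70.2, H* ≈ 17.9, C* ≈ 5.66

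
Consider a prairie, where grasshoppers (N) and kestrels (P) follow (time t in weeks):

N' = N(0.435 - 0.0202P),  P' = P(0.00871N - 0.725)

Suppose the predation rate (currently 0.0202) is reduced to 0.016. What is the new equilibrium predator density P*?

P* ≈ 27.2

At the interior fixed point, setting dN/dt = 0 with N > 0 fixes P* = (prey growth rate)/(NP coefficient) — independent of the other coefficients.
With the change, P* = 0.435/0.016 = 27.2; it rises from 21.5.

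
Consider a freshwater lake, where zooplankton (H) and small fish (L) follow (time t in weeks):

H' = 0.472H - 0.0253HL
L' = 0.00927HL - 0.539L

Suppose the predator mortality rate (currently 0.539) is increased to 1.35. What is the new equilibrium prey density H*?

At the interior fixed point, setting dL/dt = 0 with L > 0 fixes H* = (predator death rate)/(HL coefficient) — independent of the other coefficients.
With the change, H* = 1.35/0.00927 = 146; it rises from 58.1.

H* ≈ 146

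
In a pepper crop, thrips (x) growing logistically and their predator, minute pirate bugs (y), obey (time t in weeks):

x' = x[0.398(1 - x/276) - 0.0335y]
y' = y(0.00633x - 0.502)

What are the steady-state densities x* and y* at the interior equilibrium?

x* ≈ 79.3, y* ≈ 8.47

From dy/dt = 0 with y > 0: 0.00633x* = 0.502, so x* = 79.3.
Substitute into dx/dt = 0: 0.398(1 - 79.3/276) = 0.0335y*.
The bracket is 0.713, giving y* = 0.284/0.0335 = 8.47.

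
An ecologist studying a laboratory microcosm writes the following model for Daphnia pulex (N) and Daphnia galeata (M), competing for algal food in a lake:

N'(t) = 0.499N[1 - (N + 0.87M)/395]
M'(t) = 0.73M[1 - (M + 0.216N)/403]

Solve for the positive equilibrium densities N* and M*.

N* ≈ 54.7, M* ≈ 391

Setting both brackets to zero gives the nullclines N + 0.87M = 395 and 0.216N + M = 403.
Substituting M = 403 - 0.216N into the first: N(1 - 0.87·0.216) = 395 - 0.87·403.
So N* = 44.4/0.812 = 54.7, and then M* = 403 - 0.216·54.7 = 391.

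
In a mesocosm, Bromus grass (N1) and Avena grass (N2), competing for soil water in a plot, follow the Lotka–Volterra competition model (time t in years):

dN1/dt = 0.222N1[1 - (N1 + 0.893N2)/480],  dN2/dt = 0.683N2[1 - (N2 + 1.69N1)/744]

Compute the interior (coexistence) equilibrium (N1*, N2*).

N1* ≈ 362, N2* ≈ 132

Setting both brackets to zero gives the nullclines N1 + 0.893N2 = 480 and 1.69N1 + N2 = 744.
Substituting N2 = 744 - 1.69N1 into the first: N1(1 - 0.893·1.69) = 480 - 0.893·744.
So N1* = -184/-0.509 = 362, and then N2* = 744 - 1.69·362 = 132.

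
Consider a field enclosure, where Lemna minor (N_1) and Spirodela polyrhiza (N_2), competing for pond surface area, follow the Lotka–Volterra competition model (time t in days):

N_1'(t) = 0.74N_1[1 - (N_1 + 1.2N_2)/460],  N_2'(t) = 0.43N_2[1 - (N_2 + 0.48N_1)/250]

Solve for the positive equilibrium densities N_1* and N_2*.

Setting both brackets to zero gives the nullclines N_1 + 1.2N_2 = 460 and 0.48N_1 + N_2 = 250.
Substituting N_2 = 250 - 0.48N_1 into the first: N_1(1 - 1.2·0.48) = 460 - 1.2·250.
So N_1* = 160/0.424 = 377, and then N_2* = 250 - 0.48·377 = 68.9.

N_1* ≈ 377, N_2* ≈ 68.9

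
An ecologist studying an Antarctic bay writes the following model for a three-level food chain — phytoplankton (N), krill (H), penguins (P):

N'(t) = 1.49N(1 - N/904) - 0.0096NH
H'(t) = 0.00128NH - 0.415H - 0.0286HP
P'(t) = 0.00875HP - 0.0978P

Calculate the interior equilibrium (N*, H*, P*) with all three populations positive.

From dP/dt = 0: 0.00875H* = 0.0978, so H* = 11.2.
From dN/dt = 0: 1.49(1 - N*/904) = 0.0096·11.2, giving N* = 904·(1 - 0.072) = 839.
From dH/dt = 0: 0.00128·839 - 0.415 = 0.0286P*, so P* = 0.659/0.0286 = 23.

N* ≈ 839, H* ≈ 11.2, P* ≈ 23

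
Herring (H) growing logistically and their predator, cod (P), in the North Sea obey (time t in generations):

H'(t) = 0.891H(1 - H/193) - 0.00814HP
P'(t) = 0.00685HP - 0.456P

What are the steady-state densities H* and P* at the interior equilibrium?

From dP/dt = 0 with P > 0: 0.00685H* = 0.456, so H* = 66.6.
Substitute into dH/dt = 0: 0.891(1 - 66.6/193) = 0.00814P*.
The bracket is 0.655, giving P* = 0.584/0.00814 = 71.7.

H* ≈ 66.6, P* ≈ 71.7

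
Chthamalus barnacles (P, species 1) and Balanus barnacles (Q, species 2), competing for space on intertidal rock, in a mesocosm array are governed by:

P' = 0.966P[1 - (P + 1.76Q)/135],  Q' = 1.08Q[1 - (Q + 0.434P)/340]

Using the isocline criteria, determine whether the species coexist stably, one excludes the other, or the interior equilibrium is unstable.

Compare the nullcline intercepts: K1/α12 = 135/1.76 = 76.7 < K2 = 340; K2/α21 = 340/0.434 = 783 > K1 = 135.
Since the inequalities point opposite ways, species 2 can invade but species 1 cannot.

species 2 excludes species 1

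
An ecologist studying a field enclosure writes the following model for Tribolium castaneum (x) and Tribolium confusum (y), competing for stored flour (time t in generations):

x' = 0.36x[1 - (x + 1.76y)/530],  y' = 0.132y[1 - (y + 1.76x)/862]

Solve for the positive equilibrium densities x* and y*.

Setting both brackets to zero gives the nullclines x + 1.76y = 530 and 1.76x + y = 862.
Substituting y = 862 - 1.76x into the first: x(1 - 1.76·1.76) = 530 - 1.76·862.
So x* = -987/-2.1 = 471, and then y* = 862 - 1.76·471 = 33.8.

x* ≈ 471, y* ≈ 33.8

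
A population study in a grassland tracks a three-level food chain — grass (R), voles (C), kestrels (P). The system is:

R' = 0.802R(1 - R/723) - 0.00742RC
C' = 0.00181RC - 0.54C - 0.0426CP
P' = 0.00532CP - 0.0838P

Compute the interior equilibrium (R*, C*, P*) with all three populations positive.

R* ≈ 618, C* ≈ 15.8, P* ≈ 13.6

From dP/dt = 0: 0.00532C* = 0.0838, so C* = 15.8.
From dR/dt = 0: 0.802(1 - R*/723) = 0.00742·15.8, giving R* = 723·(1 - 0.146) = 618.
From dC/dt = 0: 0.00181·618 - 0.54 = 0.0426P*, so P* = 0.578/0.0426 = 13.6.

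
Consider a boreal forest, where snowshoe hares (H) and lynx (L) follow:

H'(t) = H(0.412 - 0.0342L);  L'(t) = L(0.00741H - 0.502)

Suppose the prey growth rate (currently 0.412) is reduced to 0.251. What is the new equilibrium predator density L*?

L* ≈ 7.34

At the interior fixed point, setting dH/dt = 0 with H > 0 fixes L* = (prey growth rate)/(HL coefficient) — independent of the other coefficients.
With the change, L* = 0.251/0.0342 = 7.34; it falls from 12.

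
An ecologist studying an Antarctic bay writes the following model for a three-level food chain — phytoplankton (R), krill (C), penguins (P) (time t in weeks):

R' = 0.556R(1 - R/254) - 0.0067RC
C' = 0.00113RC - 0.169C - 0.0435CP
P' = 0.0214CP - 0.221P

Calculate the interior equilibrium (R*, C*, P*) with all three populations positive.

R* ≈ 222, C* ≈ 10.3, P* ≈ 1.89

From dP/dt = 0: 0.0214C* = 0.221, so C* = 10.3.
From dR/dt = 0: 0.556(1 - R*/254) = 0.0067·10.3, giving R* = 254·(1 - 0.124) = 222.
From dC/dt = 0: 0.00113·222 - 0.169 = 0.0435P*, so P* = 0.0823/0.0435 = 1.89.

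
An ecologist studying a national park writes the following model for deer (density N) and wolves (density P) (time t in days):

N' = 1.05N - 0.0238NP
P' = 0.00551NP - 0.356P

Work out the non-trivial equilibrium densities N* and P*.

N* ≈ 64.6, P* ≈ 44.1

Set dP/dt = 0 with P > 0: 0.00551N - 0.356 = 0, so N* = 0.356/0.00551 = 64.6.
Set dN/dt = 0 with N > 0: 1.05 - 0.0238P = 0, so P* = 1.05/0.0238 = 44.1.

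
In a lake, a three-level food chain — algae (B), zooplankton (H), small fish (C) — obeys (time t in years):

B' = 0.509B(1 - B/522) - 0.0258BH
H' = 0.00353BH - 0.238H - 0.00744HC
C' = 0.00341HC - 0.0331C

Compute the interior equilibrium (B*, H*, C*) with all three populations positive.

From dC/dt = 0: 0.00341H* = 0.0331, so H* = 9.71.
From dB/dt = 0: 0.509(1 - B*/522) = 0.0258·9.71, giving B* = 522·(1 - 0.492) = 265.
From dH/dt = 0: 0.00353·265 - 0.238 = 0.00744C*, so C* = 0.698/0.00744 = 93.8.

B* ≈ 265, H* ≈ 9.71, C* ≈ 93.8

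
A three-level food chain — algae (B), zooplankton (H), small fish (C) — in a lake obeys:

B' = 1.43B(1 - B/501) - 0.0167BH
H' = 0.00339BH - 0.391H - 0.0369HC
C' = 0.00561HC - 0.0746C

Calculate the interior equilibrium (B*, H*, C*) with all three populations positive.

From dC/dt = 0: 0.00561H* = 0.0746, so H* = 13.3.
From dB/dt = 0: 1.43(1 - B*/501) = 0.0167·13.3, giving B* = 501·(1 - 0.155) = 423.
From dH/dt = 0: 0.00339·423 - 0.391 = 0.0369C*, so C* = 1.04/0.0369 = 28.3.

B* ≈ 423, H* ≈ 13.3, C* ≈ 28.3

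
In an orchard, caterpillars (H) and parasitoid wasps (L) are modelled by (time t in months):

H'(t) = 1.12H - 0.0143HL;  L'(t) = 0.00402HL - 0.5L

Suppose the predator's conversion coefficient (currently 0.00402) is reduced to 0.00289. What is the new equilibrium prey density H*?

H* ≈ 173

At the interior fixed point, setting dL/dt = 0 with L > 0 fixes H* = (predator death rate)/(HL coefficient) — independent of the other coefficients.
With the change, H* = 0.5/0.00289 = 173; it rises from 124.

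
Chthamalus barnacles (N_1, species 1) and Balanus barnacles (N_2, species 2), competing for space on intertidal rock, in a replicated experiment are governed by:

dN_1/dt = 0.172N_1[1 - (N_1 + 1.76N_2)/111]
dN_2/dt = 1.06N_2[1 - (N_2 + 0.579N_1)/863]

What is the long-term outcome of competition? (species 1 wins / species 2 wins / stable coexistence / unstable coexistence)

Compare the nullcline intercepts: K1/α12 = 111/1.76 = 63.1 < K2 = 863; K2/α21 = 863/0.579 = 1490 > K1 = 111.
Since the inequalities point opposite ways, species 2 can invade but species 1 cannot.

species 2 excludes species 1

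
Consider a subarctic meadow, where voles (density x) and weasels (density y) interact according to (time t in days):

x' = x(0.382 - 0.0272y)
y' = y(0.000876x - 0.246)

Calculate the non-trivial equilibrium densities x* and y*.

Set dy/dt = 0 with y > 0: 0.000876x - 0.246 = 0, so x* = 0.246/0.000876 = 281.
Set dx/dt = 0 with x > 0: 0.382 - 0.0272y = 0, so y* = 0.382/0.0272 = 14.

x* ≈ 281, y* ≈ 14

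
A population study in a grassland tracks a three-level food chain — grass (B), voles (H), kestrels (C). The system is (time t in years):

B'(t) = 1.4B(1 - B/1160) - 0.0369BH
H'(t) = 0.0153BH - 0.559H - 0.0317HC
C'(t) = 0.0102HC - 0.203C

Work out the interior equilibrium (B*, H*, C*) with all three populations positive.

From dC/dt = 0: 0.0102H* = 0.203, so H* = 19.9.
From dB/dt = 0: 1.4(1 - B*/1160) = 0.0369·19.9, giving B* = 1160·(1 - 0.525) = 552.
From dH/dt = 0: 0.0153·552 - 0.559 = 0.0317C*, so C* = 7.88/0.0317 = 249.

B* ≈ 552, H* ≈ 19.9, C* ≈ 249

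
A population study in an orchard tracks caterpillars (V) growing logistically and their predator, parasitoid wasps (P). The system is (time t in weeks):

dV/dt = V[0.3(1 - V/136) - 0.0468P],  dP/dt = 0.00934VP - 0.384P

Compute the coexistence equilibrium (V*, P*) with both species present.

V* ≈ 41.1, P* ≈ 4.47

From dP/dt = 0 with P > 0: 0.00934V* = 0.384, so V* = 41.1.
Substitute into dV/dt = 0: 0.3(1 - 41.1/136) = 0.0468P*.
The bracket is 0.698, giving P* = 0.209/0.0468 = 4.47.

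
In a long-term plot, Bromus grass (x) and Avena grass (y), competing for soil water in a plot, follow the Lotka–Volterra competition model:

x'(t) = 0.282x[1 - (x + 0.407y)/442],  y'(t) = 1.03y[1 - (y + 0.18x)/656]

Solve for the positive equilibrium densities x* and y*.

Setting both brackets to zero gives the nullclines x + 0.407y = 442 and 0.18x + y = 656.
Substituting y = 656 - 0.18x into the first: x(1 - 0.407·0.18) = 442 - 0.407·656.
So x* = 175/0.927 = 189, and then y* = 656 - 0.18·189 = 622.

x* ≈ 189, y* ≈ 622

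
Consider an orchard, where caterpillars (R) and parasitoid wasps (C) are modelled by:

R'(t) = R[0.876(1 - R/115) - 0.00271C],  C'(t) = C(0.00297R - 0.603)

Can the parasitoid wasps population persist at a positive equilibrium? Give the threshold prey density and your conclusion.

The predator equation gives dC/dt > 0 only when R > 0.603/0.00297 = 203.
Without the predator, R → K = 115. Since 115 < 203, the predator cannot invade.

Threshold R = 203; K < 203, so no, the predator goes extinct.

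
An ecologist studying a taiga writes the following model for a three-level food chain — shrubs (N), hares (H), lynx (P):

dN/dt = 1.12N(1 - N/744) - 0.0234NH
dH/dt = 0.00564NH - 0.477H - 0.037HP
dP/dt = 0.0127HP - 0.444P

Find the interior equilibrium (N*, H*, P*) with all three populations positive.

N* ≈ 201, H* ≈ 35, P* ≈ 17.7

From dP/dt = 0: 0.0127H* = 0.444, so H* = 35.
From dN/dt = 0: 1.12(1 - N*/744) = 0.0234·35, giving N* = 744·(1 - 0.73) = 201.
From dH/dt = 0: 0.00564·201 - 0.477 = 0.037P*, so P* = 0.654/0.037 = 17.7.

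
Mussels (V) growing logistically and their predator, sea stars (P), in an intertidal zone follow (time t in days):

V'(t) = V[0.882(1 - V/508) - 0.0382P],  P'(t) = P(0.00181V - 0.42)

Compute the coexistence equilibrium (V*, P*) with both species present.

V* ≈ 232, P* ≈ 12.5

From dP/dt = 0 with P > 0: 0.00181V* = 0.42, so V* = 232.
Substitute into dV/dt = 0: 0.882(1 - 232/508) = 0.0382P*.
The bracket is 0.543, giving P* = 0.479/0.0382 = 12.5.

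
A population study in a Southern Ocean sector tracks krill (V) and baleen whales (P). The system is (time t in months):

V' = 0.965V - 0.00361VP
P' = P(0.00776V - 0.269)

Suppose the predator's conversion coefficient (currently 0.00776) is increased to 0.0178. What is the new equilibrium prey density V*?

V* ≈ 15.1

At the interior fixed point, setting dP/dt = 0 with P > 0 fixes V* = (predator death rate)/(VP coefficient) — independent of the other coefficients.
With the change, V* = 0.269/0.0178 = 15.1; it falls from 34.7.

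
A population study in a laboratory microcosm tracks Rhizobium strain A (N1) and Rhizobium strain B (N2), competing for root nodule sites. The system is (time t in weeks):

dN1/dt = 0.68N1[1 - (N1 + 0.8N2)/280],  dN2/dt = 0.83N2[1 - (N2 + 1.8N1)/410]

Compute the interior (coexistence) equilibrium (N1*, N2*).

N1* ≈ 109, N2* ≈ 214

Setting both brackets to zero gives the nullclines N1 + 0.8N2 = 280 and 1.8N1 + N2 = 410.
Substituting N2 = 410 - 1.8N1 into the first: N1(1 - 0.8·1.8) = 280 - 0.8·410.
So N1* = -48/-0.44 = 109, and then N2* = 410 - 1.8·109 = 214.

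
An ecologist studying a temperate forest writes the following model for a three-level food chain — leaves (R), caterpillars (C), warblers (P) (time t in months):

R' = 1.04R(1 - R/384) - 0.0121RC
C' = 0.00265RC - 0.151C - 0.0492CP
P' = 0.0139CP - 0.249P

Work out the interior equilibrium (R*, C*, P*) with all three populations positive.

R* ≈ 304, C* ≈ 17.9, P* ≈ 13.3

From dP/dt = 0: 0.0139C* = 0.249, so C* = 17.9.
From dR/dt = 0: 1.04(1 - R*/384) = 0.0121·17.9, giving R* = 384·(1 - 0.208) = 304.
From dC/dt = 0: 0.00265·304 - 0.151 = 0.0492P*, so P* = 0.655/0.0492 = 13.3.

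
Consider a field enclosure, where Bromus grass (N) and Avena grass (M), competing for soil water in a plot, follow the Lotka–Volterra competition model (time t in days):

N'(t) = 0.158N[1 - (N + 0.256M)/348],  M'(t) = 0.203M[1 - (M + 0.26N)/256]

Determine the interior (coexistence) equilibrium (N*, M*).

Setting both brackets to zero gives the nullclines N + 0.256M = 348 and 0.26N + M = 256.
Substituting M = 256 - 0.26N into the first: N(1 - 0.256·0.26) = 348 - 0.256·256.
So N* = 282/0.933 = 303, and then M* = 256 - 0.26·303 = 177.

N* ≈ 303, M* ≈ 177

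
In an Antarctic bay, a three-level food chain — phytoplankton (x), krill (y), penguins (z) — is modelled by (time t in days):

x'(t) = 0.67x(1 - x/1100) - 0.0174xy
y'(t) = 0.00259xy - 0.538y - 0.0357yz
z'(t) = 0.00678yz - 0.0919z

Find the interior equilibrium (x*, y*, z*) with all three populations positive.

x* ≈ 713, y* ≈ 13.6, z* ≈ 36.6

From dz/dt = 0: 0.00678y* = 0.0919, so y* = 13.6.
From dx/dt = 0: 0.67(1 - x*/1100) = 0.0174·13.6, giving x* = 1100·(1 - 0.352) = 713.
From dy/dt = 0: 0.00259·713 - 0.538 = 0.0357z*, so z* = 1.31/0.0357 = 36.6.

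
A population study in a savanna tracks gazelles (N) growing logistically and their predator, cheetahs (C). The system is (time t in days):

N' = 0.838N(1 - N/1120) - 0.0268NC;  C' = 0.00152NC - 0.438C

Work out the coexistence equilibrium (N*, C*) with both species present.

From dC/dt = 0 with C > 0: 0.00152N* = 0.438, so N* = 288.
Substitute into dN/dt = 0: 0.838(1 - 288/1120) = 0.0268C*.
The bracket is 0.743, giving C* = 0.622/0.0268 = 23.2.

N* ≈ 288, C* ≈ 23.2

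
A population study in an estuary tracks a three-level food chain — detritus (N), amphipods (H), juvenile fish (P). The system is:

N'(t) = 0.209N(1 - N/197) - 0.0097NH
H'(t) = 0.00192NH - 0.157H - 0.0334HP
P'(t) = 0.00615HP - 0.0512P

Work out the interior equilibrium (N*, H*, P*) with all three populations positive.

N* ≈ 121, H* ≈ 8.33, P* ≈ 2.25

From dP/dt = 0: 0.00615H* = 0.0512, so H* = 8.33.
From dN/dt = 0: 0.209(1 - N*/197) = 0.0097·8.33, giving N* = 197·(1 - 0.386) = 121.
From dH/dt = 0: 0.00192·121 - 0.157 = 0.0334P*, so P* = 0.0751/0.0334 = 2.25.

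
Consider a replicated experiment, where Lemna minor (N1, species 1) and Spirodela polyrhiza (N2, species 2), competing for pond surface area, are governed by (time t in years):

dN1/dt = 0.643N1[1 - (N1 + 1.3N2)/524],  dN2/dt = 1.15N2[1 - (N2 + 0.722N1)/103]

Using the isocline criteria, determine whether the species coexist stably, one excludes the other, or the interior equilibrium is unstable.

Compare the nullcline intercepts: K1/α12 = 524/1.3 = 403 > K2 = 103; K2/α21 = 103/0.722 = 143 < K1 = 524.
Since the inequalities point opposite ways, species 1 can invade but species 2 cannot.

species 1 excludes species 2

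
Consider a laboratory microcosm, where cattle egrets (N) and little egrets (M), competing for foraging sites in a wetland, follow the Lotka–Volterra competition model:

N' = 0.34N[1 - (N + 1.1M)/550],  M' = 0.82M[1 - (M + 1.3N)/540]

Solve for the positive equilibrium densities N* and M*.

N* ≈ 102, M* ≈ 407

Setting both brackets to zero gives the nullclines N + 1.1M = 550 and 1.3N + M = 540.
Substituting M = 540 - 1.3N into the first: N(1 - 1.1·1.3) = 550 - 1.1·540.
So N* = -44/-0.43 = 102, and then M* = 540 - 1.3·102 = 407.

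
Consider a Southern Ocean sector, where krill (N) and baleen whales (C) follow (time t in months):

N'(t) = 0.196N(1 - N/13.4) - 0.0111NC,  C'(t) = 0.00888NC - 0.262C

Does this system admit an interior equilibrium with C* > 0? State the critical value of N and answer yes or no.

The predator equation gives dC/dt > 0 only when N > 0.262/0.00888 = 29.5.
Without the predator, N → K = 13.4. Since 13.4 < 29.5, the predator cannot invade.

Threshold N = 29.5; K < 29.5, so no, the predator goes extinct.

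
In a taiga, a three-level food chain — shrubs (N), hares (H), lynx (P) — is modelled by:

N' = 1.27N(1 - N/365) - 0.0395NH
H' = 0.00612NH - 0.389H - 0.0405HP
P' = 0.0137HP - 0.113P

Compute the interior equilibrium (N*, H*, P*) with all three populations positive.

N* ≈ 271, H* ≈ 8.25, P* ≈ 31.4

From dP/dt = 0: 0.0137H* = 0.113, so H* = 8.25.
From dN/dt = 0: 1.27(1 - N*/365) = 0.0395·8.25, giving N* = 365·(1 - 0.257) = 271.
From dH/dt = 0: 0.00612·271 - 0.389 = 0.0405P*, so P* = 1.27/0.0405 = 31.4.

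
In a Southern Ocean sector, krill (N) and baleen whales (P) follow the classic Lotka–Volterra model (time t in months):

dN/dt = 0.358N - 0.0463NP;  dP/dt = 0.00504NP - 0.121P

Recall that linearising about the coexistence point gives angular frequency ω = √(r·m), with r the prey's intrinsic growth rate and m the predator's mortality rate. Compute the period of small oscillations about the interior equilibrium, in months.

Here r = 0.358 and m = 0.121, so r·m = 0.0433.
ω = √0.0433 = 0.208 per month, hence T = 2π/ω ≈ 30.2 months.

T ≈ 30.2 months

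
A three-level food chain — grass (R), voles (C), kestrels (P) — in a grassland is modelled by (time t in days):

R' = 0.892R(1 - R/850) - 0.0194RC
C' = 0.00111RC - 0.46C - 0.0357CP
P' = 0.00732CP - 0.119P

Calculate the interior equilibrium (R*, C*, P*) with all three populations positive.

R* ≈ 549, C* ≈ 16.3, P* ≈ 4.2

From dP/dt = 0: 0.00732C* = 0.119, so C* = 16.3.
From dR/dt = 0: 0.892(1 - R*/850) = 0.0194·16.3, giving R* = 850·(1 - 0.354) = 549.
From dC/dt = 0: 0.00111·549 - 0.46 = 0.0357P*, so P* = 0.15/0.0357 = 4.2.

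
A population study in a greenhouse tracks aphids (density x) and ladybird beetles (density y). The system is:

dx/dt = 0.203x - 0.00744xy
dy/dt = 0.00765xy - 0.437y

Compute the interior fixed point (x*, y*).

x* ≈ 57.1, y* ≈ 27.3

Set dy/dt = 0 with y > 0: 0.00765x - 0.437 = 0, so x* = 0.437/0.00765 = 57.1.
Set dx/dt = 0 with x > 0: 0.203 - 0.00744y = 0, so y* = 0.203/0.00744 = 27.3.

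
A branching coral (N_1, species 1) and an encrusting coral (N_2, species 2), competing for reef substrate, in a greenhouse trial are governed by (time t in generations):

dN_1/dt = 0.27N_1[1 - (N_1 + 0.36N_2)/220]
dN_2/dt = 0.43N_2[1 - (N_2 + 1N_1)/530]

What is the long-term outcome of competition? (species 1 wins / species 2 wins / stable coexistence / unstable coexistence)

Compare the nullcline intercepts: K1/α12 = 220/0.36 = 611 > K2 = 530; K2/α21 = 530/1 = 530 > K1 = 220.
Since both inequalities hold, each species can invade when rare, so the interior equilibrium is stable.

stable coexistence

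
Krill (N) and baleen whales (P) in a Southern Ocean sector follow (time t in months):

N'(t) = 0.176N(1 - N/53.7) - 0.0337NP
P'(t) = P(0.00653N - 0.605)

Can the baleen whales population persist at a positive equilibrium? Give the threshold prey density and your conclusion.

The predator equation gives dP/dt > 0 only when N > 0.605/0.00653 = 92.6.
Without the predator, N → K = 53.7. Since 53.7 < 92.6, the predator cannot invade.

Threshold N = 92.6; K < 92.6, so no, the predator goes extinct.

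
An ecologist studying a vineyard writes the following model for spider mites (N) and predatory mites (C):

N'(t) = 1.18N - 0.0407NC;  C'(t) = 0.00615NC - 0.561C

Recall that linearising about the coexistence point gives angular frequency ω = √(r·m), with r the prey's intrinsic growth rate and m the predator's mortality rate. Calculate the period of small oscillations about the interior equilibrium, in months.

Here r = 1.18 and m = 0.561, so r·m = 0.662.
ω = √0.662 = 0.814 per month, hence T = 2π/ω ≈ 7.72 months.

T ≈ 7.72 months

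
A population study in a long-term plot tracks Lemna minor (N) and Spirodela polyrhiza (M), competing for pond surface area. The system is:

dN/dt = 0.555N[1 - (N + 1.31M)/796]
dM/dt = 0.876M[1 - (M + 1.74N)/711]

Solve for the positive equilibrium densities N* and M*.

N* ≈ 106, M* ≈ 527

Setting both brackets to zero gives the nullclines N + 1.31M = 796 and 1.74N + M = 711.
Substituting M = 711 - 1.74N into the first: N(1 - 1.31·1.74) = 796 - 1.31·711.
So N* = -135/-1.28 = 106, and then M* = 711 - 1.74·106 = 527.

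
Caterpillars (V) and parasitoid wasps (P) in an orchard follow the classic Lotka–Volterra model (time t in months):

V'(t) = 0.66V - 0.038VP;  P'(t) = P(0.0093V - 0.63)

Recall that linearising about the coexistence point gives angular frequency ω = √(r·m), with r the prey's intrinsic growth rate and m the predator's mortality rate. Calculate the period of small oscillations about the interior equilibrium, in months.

Here r = 0.66 and m = 0.63, so r·m = 0.416.
ω = √0.416 = 0.645 per month, hence T = 2π/ω ≈ 9.74 months.

T ≈ 9.74 months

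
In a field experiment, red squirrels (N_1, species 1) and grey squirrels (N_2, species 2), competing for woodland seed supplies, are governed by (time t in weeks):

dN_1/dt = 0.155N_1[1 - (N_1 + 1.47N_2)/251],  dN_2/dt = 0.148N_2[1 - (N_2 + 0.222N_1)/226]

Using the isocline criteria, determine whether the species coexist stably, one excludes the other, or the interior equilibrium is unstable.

species 2 excludes species 1

Compare the nullcline intercepts: K1/α12 = 251/1.47 = 171 < K2 = 226; K2/α21 = 226/0.222 = 1020 > K1 = 251.
Since the inequalities point opposite ways, species 2 can invade but species 1 cannot.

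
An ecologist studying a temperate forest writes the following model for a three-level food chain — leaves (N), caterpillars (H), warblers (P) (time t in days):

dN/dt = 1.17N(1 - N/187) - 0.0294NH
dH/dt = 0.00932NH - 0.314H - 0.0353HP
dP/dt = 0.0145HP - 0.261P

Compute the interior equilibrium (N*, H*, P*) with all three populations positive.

N* ≈ 102, H* ≈ 18, P* ≈ 18.1

From dP/dt = 0: 0.0145H* = 0.261, so H* = 18.
From dN/dt = 0: 1.17(1 - N*/187) = 0.0294·18, giving N* = 187·(1 - 0.452) = 102.
From dH/dt = 0: 0.00932·102 - 0.314 = 0.0353P*, so P* = 0.641/0.0353 = 18.1.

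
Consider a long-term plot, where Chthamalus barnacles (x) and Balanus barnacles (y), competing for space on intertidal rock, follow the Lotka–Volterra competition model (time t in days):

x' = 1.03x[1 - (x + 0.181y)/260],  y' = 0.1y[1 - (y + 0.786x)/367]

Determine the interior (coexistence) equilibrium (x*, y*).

x* ≈ 226, y* ≈ 190

Setting both brackets to zero gives the nullclines x + 0.181y = 260 and 0.786x + y = 367.
Substituting y = 367 - 0.786x into the first: x(1 - 0.181·0.786) = 260 - 0.181·367.
So x* = 194/0.858 = 226, and then y* = 367 - 0.786·226 = 190.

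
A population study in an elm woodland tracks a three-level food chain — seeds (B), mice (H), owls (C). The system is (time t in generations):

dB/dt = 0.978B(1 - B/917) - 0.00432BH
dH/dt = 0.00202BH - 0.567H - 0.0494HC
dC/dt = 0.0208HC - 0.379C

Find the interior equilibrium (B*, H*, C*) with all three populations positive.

From dC/dt = 0: 0.0208H* = 0.379, so H* = 18.2.
From dB/dt = 0: 0.978(1 - B*/917) = 0.00432·18.2, giving B* = 917·(1 - 0.0805) = 843.
From dH/dt = 0: 0.00202·843 - 0.567 = 0.0494C*, so C* = 1.14/0.0494 = 23.

B* ≈ 843, H* ≈ 18.2, C* ≈ 23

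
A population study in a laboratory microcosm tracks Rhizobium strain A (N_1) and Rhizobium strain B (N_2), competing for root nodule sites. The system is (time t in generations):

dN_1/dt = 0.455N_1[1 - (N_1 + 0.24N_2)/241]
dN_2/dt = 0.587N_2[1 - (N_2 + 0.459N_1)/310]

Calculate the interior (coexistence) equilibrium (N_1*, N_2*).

N_1* ≈ 187, N_2* ≈ 224

Setting both brackets to zero gives the nullclines N_1 + 0.24N_2 = 241 and 0.459N_1 + N_2 = 310.
Substituting N_2 = 310 - 0.459N_1 into the first: N_1(1 - 0.24·0.459) = 241 - 0.24·310.
So N_1* = 167/0.89 = 187, and then N_2* = 310 - 0.459·187 = 224.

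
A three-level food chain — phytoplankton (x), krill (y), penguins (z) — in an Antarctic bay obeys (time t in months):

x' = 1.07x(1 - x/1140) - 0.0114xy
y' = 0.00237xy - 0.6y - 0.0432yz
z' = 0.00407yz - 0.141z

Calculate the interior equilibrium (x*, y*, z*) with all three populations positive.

x* ≈ 719, y* ≈ 34.6, z* ≈ 25.6

From dz/dt = 0: 0.00407y* = 0.141, so y* = 34.6.
From dx/dt = 0: 1.07(1 - x*/1140) = 0.0114·34.6, giving x* = 1140·(1 - 0.369) = 719.
From dy/dt = 0: 0.00237·719 - 0.6 = 0.0432z*, so z* = 1.1/0.0432 = 25.6.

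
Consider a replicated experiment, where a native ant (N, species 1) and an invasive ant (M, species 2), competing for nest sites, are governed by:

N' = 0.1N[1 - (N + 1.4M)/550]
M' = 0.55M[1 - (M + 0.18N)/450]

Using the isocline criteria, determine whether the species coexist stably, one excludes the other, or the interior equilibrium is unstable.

Compare the nullcline intercepts: K1/α12 = 550/1.4 = 393 < K2 = 450; K2/α21 = 450/0.18 = 2500 > K1 = 550.
Since the inequalities point opposite ways, species 2 can invade but species 1 cannot.

species 2 excludes species 1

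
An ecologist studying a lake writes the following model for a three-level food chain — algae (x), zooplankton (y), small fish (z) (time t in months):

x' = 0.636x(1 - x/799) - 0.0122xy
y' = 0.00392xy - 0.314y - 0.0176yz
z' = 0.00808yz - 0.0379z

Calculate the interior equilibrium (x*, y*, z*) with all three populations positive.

From dz/dt = 0: 0.00808y* = 0.0379, so y* = 4.69.
From dx/dt = 0: 0.636(1 - x*/799) = 0.0122·4.69, giving x* = 799·(1 - 0.09) = 727.
From dy/dt = 0: 0.00392·727 - 0.314 = 0.0176z*, so z* = 2.54/0.0176 = 144.

x* ≈ 727, y* ≈ 4.69, z* ≈ 144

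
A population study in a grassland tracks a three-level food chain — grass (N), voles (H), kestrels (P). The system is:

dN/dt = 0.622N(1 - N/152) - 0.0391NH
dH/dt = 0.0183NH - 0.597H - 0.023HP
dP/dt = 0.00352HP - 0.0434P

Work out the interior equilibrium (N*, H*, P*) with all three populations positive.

From dP/dt = 0: 0.00352H* = 0.0434, so H* = 12.3.
From dN/dt = 0: 0.622(1 - N*/152) = 0.0391·12.3, giving N* = 152·(1 - 0.775) = 34.2.
From dH/dt = 0: 0.0183·34.2 - 0.597 = 0.023P*, so P* = 0.0287/0.023 = 1.25.

N* ≈ 34.2, H* ≈ 12.3, P* ≈ 1.25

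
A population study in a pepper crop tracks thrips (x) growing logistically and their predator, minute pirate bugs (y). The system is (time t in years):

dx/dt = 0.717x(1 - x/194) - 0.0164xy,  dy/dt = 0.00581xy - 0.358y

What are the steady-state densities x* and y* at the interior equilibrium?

From dy/dt = 0 with y > 0: 0.00581x* = 0.358, so x* = 61.6.
Substitute into dx/dt = 0: 0.717(1 - 61.6/194) = 0.0164y*.
The bracket is 0.682, giving y* = 0.489/0.0164 = 29.8.

x* ≈ 61.6, y* ≈ 29.8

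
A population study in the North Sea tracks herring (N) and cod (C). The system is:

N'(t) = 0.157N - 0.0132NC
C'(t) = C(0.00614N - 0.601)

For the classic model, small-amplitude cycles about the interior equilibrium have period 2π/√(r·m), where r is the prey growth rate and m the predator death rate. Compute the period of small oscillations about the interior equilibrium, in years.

Here r = 0.157 and m = 0.601, so r·m = 0.0944.
ω = √0.0944 = 0.307 per year, hence T = 2π/ω ≈ 20.5 years.

T ≈ 20.5 years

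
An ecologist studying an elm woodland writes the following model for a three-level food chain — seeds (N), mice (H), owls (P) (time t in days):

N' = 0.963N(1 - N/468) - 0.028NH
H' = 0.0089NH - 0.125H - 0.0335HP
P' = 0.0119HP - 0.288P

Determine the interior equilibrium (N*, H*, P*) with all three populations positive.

From dP/dt = 0: 0.0119H* = 0.288, so H* = 24.2.
From dN/dt = 0: 0.963(1 - N*/468) = 0.028·24.2, giving N* = 468·(1 - 0.704) = 139.
From dH/dt = 0: 0.0089·139 - 0.125 = 0.0335P*, so P* = 1.11/0.0335 = 33.1.

N* ≈ 139, H* ≈ 24.2, P* ≈ 33.1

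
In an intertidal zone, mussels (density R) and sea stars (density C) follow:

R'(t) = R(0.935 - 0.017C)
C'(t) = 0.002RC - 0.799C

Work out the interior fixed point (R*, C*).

R* ≈ 400, C* ≈ 55

Set dC/dt = 0 with C > 0: 0.002R - 0.799 = 0, so R* = 0.799/0.002 = 400.
Set dR/dt = 0 with R > 0: 0.935 - 0.017C = 0, so C* = 0.935/0.017 = 55.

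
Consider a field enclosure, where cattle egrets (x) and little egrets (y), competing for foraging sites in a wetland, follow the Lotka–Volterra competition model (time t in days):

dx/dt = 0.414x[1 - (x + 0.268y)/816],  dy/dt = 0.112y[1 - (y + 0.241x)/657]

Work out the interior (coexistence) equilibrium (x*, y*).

Setting both brackets to zero gives the nullclines x + 0.268y = 816 and 0.241x + y = 657.
Substituting y = 657 - 0.241x into the first: x(1 - 0.268·0.241) = 816 - 0.268·657.
So x* = 640/0.935 = 684, and then y* = 657 - 0.241·684 = 492.

x* ≈ 684, y* ≈ 492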